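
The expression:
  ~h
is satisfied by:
  {h: False}


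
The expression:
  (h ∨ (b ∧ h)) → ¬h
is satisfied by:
  {h: False}


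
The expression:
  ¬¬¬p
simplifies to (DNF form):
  ¬p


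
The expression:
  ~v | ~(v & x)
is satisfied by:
  {v: False, x: False}
  {x: True, v: False}
  {v: True, x: False}


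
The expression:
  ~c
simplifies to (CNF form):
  ~c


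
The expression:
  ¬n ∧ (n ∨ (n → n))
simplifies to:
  ¬n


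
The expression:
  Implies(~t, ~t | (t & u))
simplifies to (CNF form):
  True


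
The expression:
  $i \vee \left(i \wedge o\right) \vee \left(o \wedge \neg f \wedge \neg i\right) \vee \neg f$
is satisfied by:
  {i: True, f: False}
  {f: False, i: False}
  {f: True, i: True}


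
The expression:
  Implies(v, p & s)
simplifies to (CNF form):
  (p | ~v) & (s | ~v)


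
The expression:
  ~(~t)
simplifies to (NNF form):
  t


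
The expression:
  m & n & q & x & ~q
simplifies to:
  False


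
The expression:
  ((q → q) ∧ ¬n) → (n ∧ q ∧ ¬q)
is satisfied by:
  {n: True}


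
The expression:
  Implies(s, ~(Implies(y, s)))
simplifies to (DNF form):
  ~s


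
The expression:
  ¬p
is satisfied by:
  {p: False}


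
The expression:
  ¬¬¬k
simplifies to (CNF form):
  ¬k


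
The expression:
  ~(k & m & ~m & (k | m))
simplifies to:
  True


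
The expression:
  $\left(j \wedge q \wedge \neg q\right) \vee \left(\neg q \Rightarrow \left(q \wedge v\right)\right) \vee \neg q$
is always true.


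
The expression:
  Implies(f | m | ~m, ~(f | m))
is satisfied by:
  {f: False, m: False}


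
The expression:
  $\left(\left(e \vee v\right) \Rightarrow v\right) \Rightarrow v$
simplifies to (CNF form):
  $e \vee v$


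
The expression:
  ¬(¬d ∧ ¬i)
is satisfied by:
  {i: True, d: True}
  {i: True, d: False}
  {d: True, i: False}


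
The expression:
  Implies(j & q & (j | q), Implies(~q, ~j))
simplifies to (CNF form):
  True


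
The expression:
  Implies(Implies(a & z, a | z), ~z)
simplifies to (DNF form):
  ~z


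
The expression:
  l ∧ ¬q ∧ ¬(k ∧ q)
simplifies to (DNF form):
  l ∧ ¬q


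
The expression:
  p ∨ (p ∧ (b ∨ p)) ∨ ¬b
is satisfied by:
  {p: True, b: False}
  {b: False, p: False}
  {b: True, p: True}


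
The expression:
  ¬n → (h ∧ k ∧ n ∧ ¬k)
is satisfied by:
  {n: True}


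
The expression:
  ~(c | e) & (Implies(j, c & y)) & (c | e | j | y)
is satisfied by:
  {y: True, e: False, j: False, c: False}


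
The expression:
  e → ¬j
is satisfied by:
  {e: False, j: False}
  {j: True, e: False}
  {e: True, j: False}


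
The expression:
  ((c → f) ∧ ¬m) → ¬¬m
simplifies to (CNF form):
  (c ∨ m) ∧ (m ∨ ¬f)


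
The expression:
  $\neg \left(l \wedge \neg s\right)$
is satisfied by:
  {s: True, l: False}
  {l: False, s: False}
  {l: True, s: True}


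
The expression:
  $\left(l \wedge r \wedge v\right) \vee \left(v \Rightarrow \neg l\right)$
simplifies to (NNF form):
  $r \vee \neg l \vee \neg v$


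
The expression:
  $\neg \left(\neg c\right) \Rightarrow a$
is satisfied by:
  {a: True, c: False}
  {c: False, a: False}
  {c: True, a: True}


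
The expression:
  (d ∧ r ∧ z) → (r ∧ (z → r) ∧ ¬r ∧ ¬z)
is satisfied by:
  {z: False, d: False, r: False}
  {r: True, z: False, d: False}
  {d: True, z: False, r: False}
  {r: True, d: True, z: False}
  {z: True, r: False, d: False}
  {r: True, z: True, d: False}
  {d: True, z: True, r: False}


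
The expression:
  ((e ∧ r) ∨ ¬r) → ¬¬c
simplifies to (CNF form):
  (c ∨ r) ∧ (c ∨ ¬e)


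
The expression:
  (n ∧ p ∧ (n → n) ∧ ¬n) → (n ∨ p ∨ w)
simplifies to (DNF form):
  True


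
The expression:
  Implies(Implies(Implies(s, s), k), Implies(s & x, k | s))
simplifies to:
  True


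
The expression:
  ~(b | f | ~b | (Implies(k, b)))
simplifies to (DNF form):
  False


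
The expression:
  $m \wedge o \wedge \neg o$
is never true.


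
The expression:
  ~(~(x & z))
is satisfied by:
  {z: True, x: True}


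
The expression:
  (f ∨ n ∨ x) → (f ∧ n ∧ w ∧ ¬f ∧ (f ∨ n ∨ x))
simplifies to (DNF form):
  ¬f ∧ ¬n ∧ ¬x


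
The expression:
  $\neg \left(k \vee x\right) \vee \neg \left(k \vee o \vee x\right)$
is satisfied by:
  {x: False, k: False}


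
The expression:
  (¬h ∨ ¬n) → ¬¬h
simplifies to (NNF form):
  h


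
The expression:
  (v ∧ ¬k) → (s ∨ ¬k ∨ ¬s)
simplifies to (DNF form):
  True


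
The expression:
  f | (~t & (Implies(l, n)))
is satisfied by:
  {f: True, n: True, l: False, t: False}
  {f: True, l: False, n: False, t: False}
  {f: True, n: True, l: True, t: False}
  {f: True, l: True, n: False, t: False}
  {t: True, f: True, n: True, l: False}
  {t: True, f: True, l: False, n: False}
  {t: True, f: True, n: True, l: True}
  {t: True, f: True, l: True, n: False}
  {n: True, t: False, l: False, f: False}
  {t: False, l: False, n: False, f: False}
  {n: True, l: True, t: False, f: False}


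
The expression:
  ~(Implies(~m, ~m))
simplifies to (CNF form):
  False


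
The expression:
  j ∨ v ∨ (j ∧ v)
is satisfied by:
  {v: True, j: True}
  {v: True, j: False}
  {j: True, v: False}


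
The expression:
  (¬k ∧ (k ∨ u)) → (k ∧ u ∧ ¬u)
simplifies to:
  k ∨ ¬u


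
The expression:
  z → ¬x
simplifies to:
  ¬x ∨ ¬z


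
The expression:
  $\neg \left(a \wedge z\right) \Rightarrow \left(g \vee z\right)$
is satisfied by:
  {z: True, g: True}
  {z: True, g: False}
  {g: True, z: False}


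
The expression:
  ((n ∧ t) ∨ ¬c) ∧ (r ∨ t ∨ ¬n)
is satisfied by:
  {r: True, t: True, c: False, n: False}
  {r: True, t: False, c: False, n: False}
  {t: True, r: False, c: False, n: False}
  {r: False, t: False, c: False, n: False}
  {r: True, n: True, t: True, c: False}
  {r: True, n: True, t: False, c: False}
  {n: True, t: True, r: False, c: False}
  {r: True, n: True, c: True, t: True}
  {n: True, c: True, t: True, r: False}


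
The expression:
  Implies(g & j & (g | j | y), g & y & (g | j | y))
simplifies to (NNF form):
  y | ~g | ~j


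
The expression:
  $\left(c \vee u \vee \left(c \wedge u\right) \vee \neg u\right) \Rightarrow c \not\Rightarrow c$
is never true.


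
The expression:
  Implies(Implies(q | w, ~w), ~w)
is always true.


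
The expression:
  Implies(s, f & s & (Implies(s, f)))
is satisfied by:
  {f: True, s: False}
  {s: False, f: False}
  {s: True, f: True}


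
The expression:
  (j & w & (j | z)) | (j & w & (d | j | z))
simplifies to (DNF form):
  j & w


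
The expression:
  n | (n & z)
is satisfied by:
  {n: True}


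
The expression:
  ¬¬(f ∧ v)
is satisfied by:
  {f: True, v: True}


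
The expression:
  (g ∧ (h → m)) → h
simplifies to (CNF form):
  h ∨ ¬g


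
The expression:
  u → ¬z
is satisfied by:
  {u: False, z: False}
  {z: True, u: False}
  {u: True, z: False}


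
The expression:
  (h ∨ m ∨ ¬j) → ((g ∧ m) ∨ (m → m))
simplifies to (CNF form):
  True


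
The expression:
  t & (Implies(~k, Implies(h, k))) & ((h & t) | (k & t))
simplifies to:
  k & t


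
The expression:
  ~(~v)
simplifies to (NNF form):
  v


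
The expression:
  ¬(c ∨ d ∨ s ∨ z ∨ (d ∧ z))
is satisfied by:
  {d: False, c: False, z: False, s: False}


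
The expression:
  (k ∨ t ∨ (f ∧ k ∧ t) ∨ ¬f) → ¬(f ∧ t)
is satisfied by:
  {t: False, f: False}
  {f: True, t: False}
  {t: True, f: False}


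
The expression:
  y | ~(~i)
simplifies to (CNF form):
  i | y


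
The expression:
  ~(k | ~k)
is never true.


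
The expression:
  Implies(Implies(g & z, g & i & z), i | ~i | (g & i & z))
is always true.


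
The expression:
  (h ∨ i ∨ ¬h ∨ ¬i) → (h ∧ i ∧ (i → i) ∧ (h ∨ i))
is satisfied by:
  {h: True, i: True}


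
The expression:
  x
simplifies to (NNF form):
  x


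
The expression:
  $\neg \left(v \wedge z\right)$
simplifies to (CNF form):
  $\neg v \vee \neg z$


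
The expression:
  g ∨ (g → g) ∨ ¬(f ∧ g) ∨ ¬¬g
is always true.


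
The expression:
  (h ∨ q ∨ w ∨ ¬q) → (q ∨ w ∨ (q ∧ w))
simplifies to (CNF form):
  q ∨ w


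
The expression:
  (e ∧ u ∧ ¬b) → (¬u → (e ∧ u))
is always true.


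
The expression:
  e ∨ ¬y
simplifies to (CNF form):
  e ∨ ¬y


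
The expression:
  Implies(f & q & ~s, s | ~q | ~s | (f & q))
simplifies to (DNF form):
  True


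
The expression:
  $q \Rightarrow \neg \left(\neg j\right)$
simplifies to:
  $j \vee \neg q$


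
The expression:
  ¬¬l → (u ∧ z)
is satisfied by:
  {u: True, z: True, l: False}
  {u: True, z: False, l: False}
  {z: True, u: False, l: False}
  {u: False, z: False, l: False}
  {u: True, l: True, z: True}


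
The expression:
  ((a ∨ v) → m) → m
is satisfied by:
  {a: True, m: True, v: True}
  {a: True, m: True, v: False}
  {a: True, v: True, m: False}
  {a: True, v: False, m: False}
  {m: True, v: True, a: False}
  {m: True, v: False, a: False}
  {v: True, m: False, a: False}


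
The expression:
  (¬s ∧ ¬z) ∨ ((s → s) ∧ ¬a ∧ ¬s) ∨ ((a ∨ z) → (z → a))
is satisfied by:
  {a: True, s: False, z: False}
  {s: False, z: False, a: False}
  {a: True, z: True, s: False}
  {z: True, s: False, a: False}
  {a: True, s: True, z: False}
  {s: True, a: False, z: False}
  {a: True, z: True, s: True}


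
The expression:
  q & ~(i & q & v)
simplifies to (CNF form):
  q & (~i | ~v)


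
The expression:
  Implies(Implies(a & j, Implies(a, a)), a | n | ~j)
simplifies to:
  a | n | ~j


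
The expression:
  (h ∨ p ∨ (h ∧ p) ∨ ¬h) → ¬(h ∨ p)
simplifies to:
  ¬h ∧ ¬p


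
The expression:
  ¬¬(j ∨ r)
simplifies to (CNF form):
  j ∨ r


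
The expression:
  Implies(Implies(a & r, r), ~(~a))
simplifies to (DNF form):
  a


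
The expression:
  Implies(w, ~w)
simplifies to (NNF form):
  ~w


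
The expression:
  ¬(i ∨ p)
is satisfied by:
  {i: False, p: False}


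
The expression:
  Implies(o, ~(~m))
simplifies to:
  m | ~o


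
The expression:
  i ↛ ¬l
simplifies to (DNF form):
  i ∧ l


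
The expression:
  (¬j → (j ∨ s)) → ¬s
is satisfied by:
  {s: False}


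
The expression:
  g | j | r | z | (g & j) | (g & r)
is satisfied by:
  {r: True, z: True, g: True, j: True}
  {r: True, z: True, g: True, j: False}
  {r: True, z: True, j: True, g: False}
  {r: True, z: True, j: False, g: False}
  {r: True, g: True, j: True, z: False}
  {r: True, g: True, j: False, z: False}
  {r: True, g: False, j: True, z: False}
  {r: True, g: False, j: False, z: False}
  {z: True, g: True, j: True, r: False}
  {z: True, g: True, j: False, r: False}
  {z: True, j: True, g: False, r: False}
  {z: True, j: False, g: False, r: False}
  {g: True, j: True, z: False, r: False}
  {g: True, z: False, j: False, r: False}
  {j: True, z: False, g: False, r: False}


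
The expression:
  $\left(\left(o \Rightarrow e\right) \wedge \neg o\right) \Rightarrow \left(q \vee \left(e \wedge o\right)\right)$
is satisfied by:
  {q: True, o: True}
  {q: True, o: False}
  {o: True, q: False}


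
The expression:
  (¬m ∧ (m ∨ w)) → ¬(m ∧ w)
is always true.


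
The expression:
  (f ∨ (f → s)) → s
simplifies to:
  s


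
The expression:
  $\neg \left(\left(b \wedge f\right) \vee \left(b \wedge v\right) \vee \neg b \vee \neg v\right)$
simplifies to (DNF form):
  $\text{False}$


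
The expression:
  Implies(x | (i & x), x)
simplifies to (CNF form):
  True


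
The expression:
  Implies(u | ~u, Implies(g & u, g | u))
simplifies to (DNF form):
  True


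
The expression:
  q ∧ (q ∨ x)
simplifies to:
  q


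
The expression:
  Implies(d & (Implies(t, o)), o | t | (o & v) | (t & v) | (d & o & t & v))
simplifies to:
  o | t | ~d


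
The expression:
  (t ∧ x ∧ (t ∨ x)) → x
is always true.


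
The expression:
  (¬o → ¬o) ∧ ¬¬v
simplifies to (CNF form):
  v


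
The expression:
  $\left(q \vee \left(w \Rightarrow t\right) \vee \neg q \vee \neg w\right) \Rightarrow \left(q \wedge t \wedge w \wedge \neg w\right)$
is never true.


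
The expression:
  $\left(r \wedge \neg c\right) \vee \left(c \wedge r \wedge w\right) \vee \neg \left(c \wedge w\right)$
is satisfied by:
  {r: True, w: False, c: False}
  {w: False, c: False, r: False}
  {r: True, c: True, w: False}
  {c: True, w: False, r: False}
  {r: True, w: True, c: False}
  {w: True, r: False, c: False}
  {r: True, c: True, w: True}


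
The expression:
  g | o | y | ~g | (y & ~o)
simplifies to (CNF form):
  True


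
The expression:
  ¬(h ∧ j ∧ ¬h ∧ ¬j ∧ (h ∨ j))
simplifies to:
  True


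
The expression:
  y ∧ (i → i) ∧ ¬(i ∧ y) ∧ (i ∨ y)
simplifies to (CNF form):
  y ∧ ¬i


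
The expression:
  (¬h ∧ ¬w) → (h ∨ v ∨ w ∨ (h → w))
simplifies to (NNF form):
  True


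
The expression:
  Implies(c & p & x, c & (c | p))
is always true.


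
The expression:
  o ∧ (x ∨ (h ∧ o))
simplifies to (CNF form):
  o ∧ (h ∨ x)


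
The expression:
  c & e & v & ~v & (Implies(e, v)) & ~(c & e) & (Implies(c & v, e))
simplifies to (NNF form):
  False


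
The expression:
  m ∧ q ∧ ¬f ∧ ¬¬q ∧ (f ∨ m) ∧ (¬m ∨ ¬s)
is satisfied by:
  {m: True, q: True, f: False, s: False}


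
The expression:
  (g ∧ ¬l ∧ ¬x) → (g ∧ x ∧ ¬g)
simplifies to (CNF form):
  l ∨ x ∨ ¬g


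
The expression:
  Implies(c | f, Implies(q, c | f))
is always true.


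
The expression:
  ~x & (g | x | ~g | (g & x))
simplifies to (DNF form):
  ~x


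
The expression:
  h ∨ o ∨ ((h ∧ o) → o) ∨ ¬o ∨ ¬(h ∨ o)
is always true.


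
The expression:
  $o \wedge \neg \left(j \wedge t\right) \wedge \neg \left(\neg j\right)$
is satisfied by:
  {j: True, o: True, t: False}


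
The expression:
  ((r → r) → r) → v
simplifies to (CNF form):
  v ∨ ¬r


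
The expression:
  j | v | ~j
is always true.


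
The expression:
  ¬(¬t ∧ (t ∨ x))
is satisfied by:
  {t: True, x: False}
  {x: False, t: False}
  {x: True, t: True}


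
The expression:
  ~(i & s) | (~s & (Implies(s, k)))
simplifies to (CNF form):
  ~i | ~s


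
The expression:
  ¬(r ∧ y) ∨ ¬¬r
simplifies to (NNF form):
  True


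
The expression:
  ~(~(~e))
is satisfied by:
  {e: False}


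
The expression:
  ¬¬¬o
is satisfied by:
  {o: False}


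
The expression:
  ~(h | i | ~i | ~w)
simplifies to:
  False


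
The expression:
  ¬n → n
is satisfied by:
  {n: True}


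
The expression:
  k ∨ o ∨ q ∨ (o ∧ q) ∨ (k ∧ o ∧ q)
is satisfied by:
  {k: True, q: True, o: True}
  {k: True, q: True, o: False}
  {k: True, o: True, q: False}
  {k: True, o: False, q: False}
  {q: True, o: True, k: False}
  {q: True, o: False, k: False}
  {o: True, q: False, k: False}


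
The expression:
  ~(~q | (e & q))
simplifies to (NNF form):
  q & ~e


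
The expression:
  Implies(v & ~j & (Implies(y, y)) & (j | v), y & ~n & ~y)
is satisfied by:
  {j: True, v: False}
  {v: False, j: False}
  {v: True, j: True}


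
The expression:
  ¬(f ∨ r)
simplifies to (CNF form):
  ¬f ∧ ¬r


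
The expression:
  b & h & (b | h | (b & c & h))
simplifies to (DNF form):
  b & h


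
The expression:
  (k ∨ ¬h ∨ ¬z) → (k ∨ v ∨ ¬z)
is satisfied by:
  {k: True, v: True, h: True, z: False}
  {k: True, v: True, h: False, z: False}
  {k: True, h: True, v: False, z: False}
  {k: True, h: False, v: False, z: False}
  {v: True, h: True, k: False, z: False}
  {v: True, h: False, k: False, z: False}
  {h: True, k: False, v: False, z: False}
  {h: False, k: False, v: False, z: False}
  {z: True, k: True, v: True, h: True}
  {z: True, k: True, v: True, h: False}
  {z: True, k: True, h: True, v: False}
  {z: True, k: True, h: False, v: False}
  {z: True, v: True, h: True, k: False}
  {z: True, v: True, h: False, k: False}
  {z: True, h: True, v: False, k: False}


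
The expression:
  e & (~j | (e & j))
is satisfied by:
  {e: True}


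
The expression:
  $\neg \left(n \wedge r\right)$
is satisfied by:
  {n: False, r: False}
  {r: True, n: False}
  {n: True, r: False}


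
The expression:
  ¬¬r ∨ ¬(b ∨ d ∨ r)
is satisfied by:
  {r: True, b: False, d: False}
  {r: True, d: True, b: False}
  {r: True, b: True, d: False}
  {r: True, d: True, b: True}
  {d: False, b: False, r: False}


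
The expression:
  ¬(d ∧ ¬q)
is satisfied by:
  {q: True, d: False}
  {d: False, q: False}
  {d: True, q: True}


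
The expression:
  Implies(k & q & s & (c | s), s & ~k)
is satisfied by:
  {s: False, k: False, q: False}
  {q: True, s: False, k: False}
  {k: True, s: False, q: False}
  {q: True, k: True, s: False}
  {s: True, q: False, k: False}
  {q: True, s: True, k: False}
  {k: True, s: True, q: False}


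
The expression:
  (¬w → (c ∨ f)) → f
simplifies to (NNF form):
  f ∨ (¬c ∧ ¬w)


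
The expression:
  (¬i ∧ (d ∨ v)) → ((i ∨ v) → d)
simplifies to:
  d ∨ i ∨ ¬v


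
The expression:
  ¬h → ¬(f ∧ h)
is always true.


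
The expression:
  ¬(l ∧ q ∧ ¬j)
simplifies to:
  j ∨ ¬l ∨ ¬q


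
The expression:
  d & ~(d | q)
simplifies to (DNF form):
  False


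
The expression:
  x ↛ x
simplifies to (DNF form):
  False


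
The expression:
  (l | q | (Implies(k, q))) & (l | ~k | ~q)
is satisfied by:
  {l: True, k: False}
  {k: False, l: False}
  {k: True, l: True}


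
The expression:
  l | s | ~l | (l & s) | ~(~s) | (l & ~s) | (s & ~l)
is always true.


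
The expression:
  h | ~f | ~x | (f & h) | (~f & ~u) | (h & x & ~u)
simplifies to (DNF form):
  h | ~f | ~x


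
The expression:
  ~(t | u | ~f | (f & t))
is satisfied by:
  {f: True, u: False, t: False}


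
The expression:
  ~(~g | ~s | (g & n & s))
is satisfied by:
  {s: True, g: True, n: False}


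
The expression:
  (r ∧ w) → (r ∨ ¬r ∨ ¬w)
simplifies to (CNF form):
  True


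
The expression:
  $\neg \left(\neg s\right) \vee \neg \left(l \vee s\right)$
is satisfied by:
  {s: True, l: False}
  {l: False, s: False}
  {l: True, s: True}


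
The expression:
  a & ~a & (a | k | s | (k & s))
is never true.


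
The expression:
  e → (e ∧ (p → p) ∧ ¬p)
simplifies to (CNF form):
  ¬e ∨ ¬p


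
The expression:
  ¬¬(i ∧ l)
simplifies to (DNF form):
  i ∧ l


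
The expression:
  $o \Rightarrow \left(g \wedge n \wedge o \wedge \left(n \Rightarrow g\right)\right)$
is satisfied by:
  {n: True, g: True, o: False}
  {n: True, g: False, o: False}
  {g: True, n: False, o: False}
  {n: False, g: False, o: False}
  {n: True, o: True, g: True}


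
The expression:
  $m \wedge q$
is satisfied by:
  {m: True, q: True}


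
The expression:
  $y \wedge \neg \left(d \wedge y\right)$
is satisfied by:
  {y: True, d: False}


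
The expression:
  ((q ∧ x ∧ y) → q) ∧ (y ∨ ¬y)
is always true.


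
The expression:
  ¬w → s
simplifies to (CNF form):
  s ∨ w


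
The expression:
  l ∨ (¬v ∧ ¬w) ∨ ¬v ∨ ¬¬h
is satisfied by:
  {h: True, l: True, v: False}
  {h: True, v: False, l: False}
  {l: True, v: False, h: False}
  {l: False, v: False, h: False}
  {h: True, l: True, v: True}
  {h: True, v: True, l: False}
  {l: True, v: True, h: False}


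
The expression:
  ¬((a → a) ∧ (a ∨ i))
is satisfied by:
  {i: False, a: False}


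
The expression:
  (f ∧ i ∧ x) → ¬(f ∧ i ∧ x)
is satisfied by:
  {x: False, i: False, f: False}
  {f: True, x: False, i: False}
  {i: True, x: False, f: False}
  {f: True, i: True, x: False}
  {x: True, f: False, i: False}
  {f: True, x: True, i: False}
  {i: True, x: True, f: False}


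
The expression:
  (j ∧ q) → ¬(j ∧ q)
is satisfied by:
  {q: False, j: False}
  {j: True, q: False}
  {q: True, j: False}


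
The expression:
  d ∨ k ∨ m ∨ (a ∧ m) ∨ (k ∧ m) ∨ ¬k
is always true.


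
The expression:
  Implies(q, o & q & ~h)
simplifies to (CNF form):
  (o | ~q) & (~h | ~q)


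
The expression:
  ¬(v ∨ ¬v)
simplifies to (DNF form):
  False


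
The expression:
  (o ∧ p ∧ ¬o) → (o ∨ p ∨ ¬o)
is always true.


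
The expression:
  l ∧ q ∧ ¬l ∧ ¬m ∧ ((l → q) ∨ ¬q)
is never true.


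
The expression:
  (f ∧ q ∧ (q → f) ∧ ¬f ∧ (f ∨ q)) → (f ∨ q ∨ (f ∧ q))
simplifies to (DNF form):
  True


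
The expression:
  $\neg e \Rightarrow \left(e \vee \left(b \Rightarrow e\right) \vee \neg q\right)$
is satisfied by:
  {e: True, q: False, b: False}
  {e: False, q: False, b: False}
  {b: True, e: True, q: False}
  {b: True, e: False, q: False}
  {q: True, e: True, b: False}
  {q: True, e: False, b: False}
  {q: True, b: True, e: True}


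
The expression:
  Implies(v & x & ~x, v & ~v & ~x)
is always true.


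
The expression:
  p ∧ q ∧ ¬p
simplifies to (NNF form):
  False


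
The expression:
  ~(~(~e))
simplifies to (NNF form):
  ~e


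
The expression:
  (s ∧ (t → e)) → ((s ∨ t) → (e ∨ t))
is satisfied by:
  {t: True, e: True, s: False}
  {t: True, s: False, e: False}
  {e: True, s: False, t: False}
  {e: False, s: False, t: False}
  {t: True, e: True, s: True}
  {t: True, s: True, e: False}
  {e: True, s: True, t: False}


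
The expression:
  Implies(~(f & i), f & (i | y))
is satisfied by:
  {i: True, y: True, f: True}
  {i: True, f: True, y: False}
  {y: True, f: True, i: False}


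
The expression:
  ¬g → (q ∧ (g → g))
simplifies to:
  g ∨ q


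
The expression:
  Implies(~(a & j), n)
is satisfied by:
  {n: True, j: True, a: True}
  {n: True, j: True, a: False}
  {n: True, a: True, j: False}
  {n: True, a: False, j: False}
  {j: True, a: True, n: False}


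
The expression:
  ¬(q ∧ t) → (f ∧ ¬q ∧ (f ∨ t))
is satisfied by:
  {f: True, t: True, q: False}
  {f: True, t: False, q: False}
  {q: True, f: True, t: True}
  {q: True, t: True, f: False}


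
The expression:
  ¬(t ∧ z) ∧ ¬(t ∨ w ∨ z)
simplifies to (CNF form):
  ¬t ∧ ¬w ∧ ¬z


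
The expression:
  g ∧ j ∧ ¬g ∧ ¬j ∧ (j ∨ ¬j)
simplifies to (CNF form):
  False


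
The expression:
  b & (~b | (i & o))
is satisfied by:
  {i: True, b: True, o: True}


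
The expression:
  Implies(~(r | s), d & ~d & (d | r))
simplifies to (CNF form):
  r | s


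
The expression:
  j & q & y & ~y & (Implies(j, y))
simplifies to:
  False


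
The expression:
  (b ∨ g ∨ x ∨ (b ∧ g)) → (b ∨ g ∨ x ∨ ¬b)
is always true.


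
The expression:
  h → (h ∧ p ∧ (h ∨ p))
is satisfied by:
  {p: True, h: False}
  {h: False, p: False}
  {h: True, p: True}


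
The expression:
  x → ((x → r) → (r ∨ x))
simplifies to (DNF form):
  True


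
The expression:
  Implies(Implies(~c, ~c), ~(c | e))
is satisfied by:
  {e: False, c: False}


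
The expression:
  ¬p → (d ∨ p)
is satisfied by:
  {d: True, p: True}
  {d: True, p: False}
  {p: True, d: False}


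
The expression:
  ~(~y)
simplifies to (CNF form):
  y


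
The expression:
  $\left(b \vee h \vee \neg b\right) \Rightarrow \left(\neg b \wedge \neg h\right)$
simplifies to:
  $\neg b \wedge \neg h$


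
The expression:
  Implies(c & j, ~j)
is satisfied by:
  {c: False, j: False}
  {j: True, c: False}
  {c: True, j: False}


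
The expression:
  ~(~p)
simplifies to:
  p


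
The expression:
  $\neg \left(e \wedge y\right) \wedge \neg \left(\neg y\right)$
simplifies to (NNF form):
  $y \wedge \neg e$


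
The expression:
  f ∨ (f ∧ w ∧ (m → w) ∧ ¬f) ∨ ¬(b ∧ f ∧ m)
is always true.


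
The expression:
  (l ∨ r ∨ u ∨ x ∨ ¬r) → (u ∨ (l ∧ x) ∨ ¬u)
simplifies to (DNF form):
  True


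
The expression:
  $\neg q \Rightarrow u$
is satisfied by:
  {q: True, u: True}
  {q: True, u: False}
  {u: True, q: False}


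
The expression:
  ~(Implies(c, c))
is never true.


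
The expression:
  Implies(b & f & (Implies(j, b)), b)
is always true.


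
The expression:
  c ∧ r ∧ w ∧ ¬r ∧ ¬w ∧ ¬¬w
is never true.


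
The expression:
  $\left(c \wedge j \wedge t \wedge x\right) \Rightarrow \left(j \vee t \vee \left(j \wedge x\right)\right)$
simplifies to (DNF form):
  $\text{True}$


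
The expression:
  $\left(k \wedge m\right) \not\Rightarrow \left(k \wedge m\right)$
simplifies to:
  $\text{False}$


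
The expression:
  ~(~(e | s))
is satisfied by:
  {e: True, s: True}
  {e: True, s: False}
  {s: True, e: False}


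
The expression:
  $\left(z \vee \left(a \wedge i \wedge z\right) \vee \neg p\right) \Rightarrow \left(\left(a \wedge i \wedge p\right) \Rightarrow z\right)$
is always true.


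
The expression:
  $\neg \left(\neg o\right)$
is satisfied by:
  {o: True}


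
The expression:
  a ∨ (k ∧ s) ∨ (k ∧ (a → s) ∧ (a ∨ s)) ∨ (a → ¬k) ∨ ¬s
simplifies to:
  True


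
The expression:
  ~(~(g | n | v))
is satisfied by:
  {n: True, v: True, g: True}
  {n: True, v: True, g: False}
  {n: True, g: True, v: False}
  {n: True, g: False, v: False}
  {v: True, g: True, n: False}
  {v: True, g: False, n: False}
  {g: True, v: False, n: False}


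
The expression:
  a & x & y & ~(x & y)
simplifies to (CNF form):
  False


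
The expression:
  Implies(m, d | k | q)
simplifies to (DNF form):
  d | k | q | ~m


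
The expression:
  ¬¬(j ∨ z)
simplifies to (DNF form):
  j ∨ z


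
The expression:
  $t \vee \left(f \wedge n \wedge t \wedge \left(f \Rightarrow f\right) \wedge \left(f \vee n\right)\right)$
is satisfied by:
  {t: True}


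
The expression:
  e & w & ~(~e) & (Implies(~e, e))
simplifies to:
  e & w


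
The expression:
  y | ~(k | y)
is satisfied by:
  {y: True, k: False}
  {k: False, y: False}
  {k: True, y: True}


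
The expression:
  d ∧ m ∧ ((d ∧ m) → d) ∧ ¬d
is never true.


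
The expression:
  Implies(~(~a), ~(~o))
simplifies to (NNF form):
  o | ~a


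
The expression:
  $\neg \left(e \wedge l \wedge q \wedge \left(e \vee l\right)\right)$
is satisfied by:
  {l: False, e: False, q: False}
  {q: True, l: False, e: False}
  {e: True, l: False, q: False}
  {q: True, e: True, l: False}
  {l: True, q: False, e: False}
  {q: True, l: True, e: False}
  {e: True, l: True, q: False}


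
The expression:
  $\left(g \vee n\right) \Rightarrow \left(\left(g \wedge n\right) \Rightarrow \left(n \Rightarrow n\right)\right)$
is always true.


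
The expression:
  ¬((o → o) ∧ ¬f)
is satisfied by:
  {f: True}


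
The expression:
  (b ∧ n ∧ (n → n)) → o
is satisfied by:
  {o: True, n: False, b: False}
  {o: False, n: False, b: False}
  {b: True, o: True, n: False}
  {b: True, o: False, n: False}
  {n: True, o: True, b: False}
  {n: True, o: False, b: False}
  {n: True, b: True, o: True}


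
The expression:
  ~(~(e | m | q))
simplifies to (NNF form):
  e | m | q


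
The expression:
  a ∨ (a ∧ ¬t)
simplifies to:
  a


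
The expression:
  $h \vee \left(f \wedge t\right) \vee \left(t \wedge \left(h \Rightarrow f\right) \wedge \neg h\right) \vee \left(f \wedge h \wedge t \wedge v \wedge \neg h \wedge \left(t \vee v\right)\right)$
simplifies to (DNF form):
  $h \vee t$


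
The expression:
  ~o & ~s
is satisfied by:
  {o: False, s: False}


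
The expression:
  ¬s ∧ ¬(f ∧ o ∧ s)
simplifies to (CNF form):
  ¬s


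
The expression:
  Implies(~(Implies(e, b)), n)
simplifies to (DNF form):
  b | n | ~e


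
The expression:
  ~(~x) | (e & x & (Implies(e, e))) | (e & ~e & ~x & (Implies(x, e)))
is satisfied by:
  {x: True}


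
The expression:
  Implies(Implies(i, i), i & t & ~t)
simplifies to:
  False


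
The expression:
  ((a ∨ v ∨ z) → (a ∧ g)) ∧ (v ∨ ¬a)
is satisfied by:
  {g: True, z: False, v: False, a: False}
  {g: False, z: False, v: False, a: False}
  {a: True, v: True, g: True, z: False}
  {a: True, v: True, z: True, g: True}


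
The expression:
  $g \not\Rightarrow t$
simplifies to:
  $g \wedge \neg t$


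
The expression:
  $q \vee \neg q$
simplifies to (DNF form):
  $\text{True}$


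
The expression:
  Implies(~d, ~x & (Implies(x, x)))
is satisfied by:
  {d: True, x: False}
  {x: False, d: False}
  {x: True, d: True}


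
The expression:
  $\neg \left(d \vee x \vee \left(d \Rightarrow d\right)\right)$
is never true.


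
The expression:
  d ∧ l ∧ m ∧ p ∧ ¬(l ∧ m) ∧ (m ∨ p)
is never true.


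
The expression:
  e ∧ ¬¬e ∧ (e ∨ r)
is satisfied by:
  {e: True}


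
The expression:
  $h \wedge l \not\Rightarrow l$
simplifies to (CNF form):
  $\text{False}$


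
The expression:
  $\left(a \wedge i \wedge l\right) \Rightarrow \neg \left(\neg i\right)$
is always true.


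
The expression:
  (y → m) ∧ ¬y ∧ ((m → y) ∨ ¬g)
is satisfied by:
  {g: False, y: False, m: False}
  {m: True, g: False, y: False}
  {g: True, m: False, y: False}


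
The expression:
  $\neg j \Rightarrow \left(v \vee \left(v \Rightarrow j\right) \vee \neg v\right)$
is always true.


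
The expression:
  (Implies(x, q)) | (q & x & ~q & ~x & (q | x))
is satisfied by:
  {q: True, x: False}
  {x: False, q: False}
  {x: True, q: True}


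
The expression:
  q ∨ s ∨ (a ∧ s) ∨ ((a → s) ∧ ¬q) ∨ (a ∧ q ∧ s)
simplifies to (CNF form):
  q ∨ s ∨ ¬a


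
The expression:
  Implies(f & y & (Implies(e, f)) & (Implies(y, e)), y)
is always true.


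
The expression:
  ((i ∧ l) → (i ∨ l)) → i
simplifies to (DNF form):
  i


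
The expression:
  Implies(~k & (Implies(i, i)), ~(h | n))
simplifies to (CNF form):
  (k | ~h) & (k | ~n)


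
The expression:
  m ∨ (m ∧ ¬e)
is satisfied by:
  {m: True}


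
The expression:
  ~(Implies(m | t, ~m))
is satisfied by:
  {m: True}


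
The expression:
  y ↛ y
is never true.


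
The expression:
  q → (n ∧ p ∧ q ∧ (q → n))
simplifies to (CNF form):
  (n ∨ ¬q) ∧ (p ∨ ¬q)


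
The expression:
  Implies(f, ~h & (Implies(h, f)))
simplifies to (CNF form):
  ~f | ~h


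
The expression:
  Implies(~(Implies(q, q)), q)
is always true.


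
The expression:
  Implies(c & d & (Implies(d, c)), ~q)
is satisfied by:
  {c: False, q: False, d: False}
  {d: True, c: False, q: False}
  {q: True, c: False, d: False}
  {d: True, q: True, c: False}
  {c: True, d: False, q: False}
  {d: True, c: True, q: False}
  {q: True, c: True, d: False}


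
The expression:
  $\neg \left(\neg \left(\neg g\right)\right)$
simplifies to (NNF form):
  $\neg g$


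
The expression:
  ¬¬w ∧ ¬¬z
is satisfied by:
  {z: True, w: True}


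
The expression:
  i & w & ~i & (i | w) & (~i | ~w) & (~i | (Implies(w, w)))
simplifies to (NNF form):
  False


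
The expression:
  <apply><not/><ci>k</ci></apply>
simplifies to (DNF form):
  <apply><not/><ci>k</ci></apply>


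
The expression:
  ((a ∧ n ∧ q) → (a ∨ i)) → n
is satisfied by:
  {n: True}


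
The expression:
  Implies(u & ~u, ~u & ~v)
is always true.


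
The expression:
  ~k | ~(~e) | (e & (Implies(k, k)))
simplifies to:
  e | ~k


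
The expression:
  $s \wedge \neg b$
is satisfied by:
  {s: True, b: False}


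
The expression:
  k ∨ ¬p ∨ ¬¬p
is always true.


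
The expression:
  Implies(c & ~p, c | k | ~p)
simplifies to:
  True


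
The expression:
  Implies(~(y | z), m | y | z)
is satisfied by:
  {y: True, z: True, m: True}
  {y: True, z: True, m: False}
  {y: True, m: True, z: False}
  {y: True, m: False, z: False}
  {z: True, m: True, y: False}
  {z: True, m: False, y: False}
  {m: True, z: False, y: False}


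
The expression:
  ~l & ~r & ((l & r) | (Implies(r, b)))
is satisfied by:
  {r: False, l: False}


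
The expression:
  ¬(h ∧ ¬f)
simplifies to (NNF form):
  f ∨ ¬h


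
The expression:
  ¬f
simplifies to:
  ¬f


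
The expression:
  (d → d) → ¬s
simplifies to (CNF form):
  ¬s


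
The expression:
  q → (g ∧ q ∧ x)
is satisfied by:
  {g: True, x: True, q: False}
  {g: True, x: False, q: False}
  {x: True, g: False, q: False}
  {g: False, x: False, q: False}
  {q: True, g: True, x: True}


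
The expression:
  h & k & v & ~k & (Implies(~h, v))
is never true.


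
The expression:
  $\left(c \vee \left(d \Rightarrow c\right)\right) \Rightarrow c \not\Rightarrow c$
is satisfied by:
  {d: True, c: False}


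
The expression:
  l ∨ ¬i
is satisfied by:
  {l: True, i: False}
  {i: False, l: False}
  {i: True, l: True}


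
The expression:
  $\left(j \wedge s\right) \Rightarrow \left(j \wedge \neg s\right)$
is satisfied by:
  {s: False, j: False}
  {j: True, s: False}
  {s: True, j: False}


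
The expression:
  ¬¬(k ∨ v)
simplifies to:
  k ∨ v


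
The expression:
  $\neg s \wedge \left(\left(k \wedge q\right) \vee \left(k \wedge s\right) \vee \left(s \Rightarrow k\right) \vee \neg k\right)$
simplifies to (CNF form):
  $\neg s$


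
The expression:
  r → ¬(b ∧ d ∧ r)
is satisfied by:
  {d: False, b: False, r: False}
  {r: True, d: False, b: False}
  {b: True, d: False, r: False}
  {r: True, b: True, d: False}
  {d: True, r: False, b: False}
  {r: True, d: True, b: False}
  {b: True, d: True, r: False}


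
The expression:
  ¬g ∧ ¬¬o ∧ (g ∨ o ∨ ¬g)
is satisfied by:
  {o: True, g: False}


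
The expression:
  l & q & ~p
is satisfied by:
  {q: True, l: True, p: False}


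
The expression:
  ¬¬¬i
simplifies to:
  ¬i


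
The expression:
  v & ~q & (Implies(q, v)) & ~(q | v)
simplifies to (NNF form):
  False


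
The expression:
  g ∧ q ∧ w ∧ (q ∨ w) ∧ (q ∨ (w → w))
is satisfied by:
  {g: True, w: True, q: True}


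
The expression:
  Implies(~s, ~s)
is always true.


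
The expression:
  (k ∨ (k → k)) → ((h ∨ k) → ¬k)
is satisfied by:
  {k: False}


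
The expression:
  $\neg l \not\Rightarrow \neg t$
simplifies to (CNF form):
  $t \wedge \neg l$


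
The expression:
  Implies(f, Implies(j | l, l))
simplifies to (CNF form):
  l | ~f | ~j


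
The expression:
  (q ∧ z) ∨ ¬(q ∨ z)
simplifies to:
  (q ∧ z) ∨ (¬q ∧ ¬z)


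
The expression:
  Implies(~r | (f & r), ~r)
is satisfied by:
  {r: False, f: False}
  {f: True, r: False}
  {r: True, f: False}


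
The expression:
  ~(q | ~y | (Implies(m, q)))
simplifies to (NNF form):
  m & y & ~q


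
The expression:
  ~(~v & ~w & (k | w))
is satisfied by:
  {w: True, v: True, k: False}
  {w: True, k: False, v: False}
  {v: True, k: False, w: False}
  {v: False, k: False, w: False}
  {w: True, v: True, k: True}
  {w: True, k: True, v: False}
  {v: True, k: True, w: False}


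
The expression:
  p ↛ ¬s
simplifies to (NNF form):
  p ∧ s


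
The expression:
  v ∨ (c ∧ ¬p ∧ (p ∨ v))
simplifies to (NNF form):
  v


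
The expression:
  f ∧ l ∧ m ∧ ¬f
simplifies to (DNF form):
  False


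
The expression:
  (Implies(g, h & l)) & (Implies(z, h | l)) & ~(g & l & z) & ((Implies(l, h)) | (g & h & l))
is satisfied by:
  {h: True, l: False, g: False, z: False}
  {h: True, l: True, g: False, z: False}
  {z: False, l: False, h: False, g: False}
  {z: True, h: True, l: False, g: False}
  {z: True, h: True, l: True, g: False}
  {g: True, h: True, l: True, z: False}


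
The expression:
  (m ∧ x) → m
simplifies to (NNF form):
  True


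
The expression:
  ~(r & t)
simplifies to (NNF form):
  ~r | ~t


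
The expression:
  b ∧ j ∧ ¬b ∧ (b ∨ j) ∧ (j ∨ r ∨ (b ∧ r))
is never true.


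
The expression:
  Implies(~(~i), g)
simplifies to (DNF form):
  g | ~i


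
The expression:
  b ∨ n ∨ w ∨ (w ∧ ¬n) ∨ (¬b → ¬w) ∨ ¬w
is always true.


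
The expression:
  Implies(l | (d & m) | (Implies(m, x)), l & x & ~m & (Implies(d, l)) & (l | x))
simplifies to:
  (l | m) & (l | ~d) & (x | ~l) & (~m | ~x)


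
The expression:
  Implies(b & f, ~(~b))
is always true.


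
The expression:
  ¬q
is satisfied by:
  {q: False}


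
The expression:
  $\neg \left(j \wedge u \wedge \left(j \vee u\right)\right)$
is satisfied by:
  {u: False, j: False}
  {j: True, u: False}
  {u: True, j: False}


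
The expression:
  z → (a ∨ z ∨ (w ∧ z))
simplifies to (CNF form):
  True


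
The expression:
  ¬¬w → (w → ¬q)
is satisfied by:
  {w: False, q: False}
  {q: True, w: False}
  {w: True, q: False}


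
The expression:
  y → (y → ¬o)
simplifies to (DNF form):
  ¬o ∨ ¬y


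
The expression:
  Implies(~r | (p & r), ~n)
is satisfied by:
  {r: True, n: False, p: False}
  {r: False, n: False, p: False}
  {p: True, r: True, n: False}
  {p: True, r: False, n: False}
  {n: True, r: True, p: False}


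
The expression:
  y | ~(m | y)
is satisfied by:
  {y: True, m: False}
  {m: False, y: False}
  {m: True, y: True}


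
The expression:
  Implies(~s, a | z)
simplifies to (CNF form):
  a | s | z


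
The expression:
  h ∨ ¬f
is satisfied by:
  {h: True, f: False}
  {f: False, h: False}
  {f: True, h: True}


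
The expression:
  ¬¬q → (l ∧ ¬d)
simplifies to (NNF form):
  (l ∧ ¬d) ∨ ¬q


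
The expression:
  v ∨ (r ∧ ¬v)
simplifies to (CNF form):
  r ∨ v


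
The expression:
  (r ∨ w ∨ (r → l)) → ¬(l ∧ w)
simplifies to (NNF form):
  ¬l ∨ ¬w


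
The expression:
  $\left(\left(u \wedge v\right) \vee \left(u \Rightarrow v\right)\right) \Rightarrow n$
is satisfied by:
  {n: True, u: True, v: False}
  {n: True, v: False, u: False}
  {n: True, u: True, v: True}
  {n: True, v: True, u: False}
  {u: True, v: False, n: False}


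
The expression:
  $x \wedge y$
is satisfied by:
  {x: True, y: True}


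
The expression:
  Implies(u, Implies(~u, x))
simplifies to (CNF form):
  True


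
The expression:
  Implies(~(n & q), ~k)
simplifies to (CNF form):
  (n | ~k) & (q | ~k)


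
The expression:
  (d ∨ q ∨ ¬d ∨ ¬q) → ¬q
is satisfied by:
  {q: False}
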